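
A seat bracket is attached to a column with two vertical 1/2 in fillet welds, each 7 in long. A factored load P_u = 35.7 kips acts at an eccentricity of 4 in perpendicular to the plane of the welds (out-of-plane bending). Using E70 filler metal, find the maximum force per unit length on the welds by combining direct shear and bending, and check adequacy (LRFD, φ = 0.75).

f_max ≈ 9.11 kip/in; adequate

E70XX → F_EXX = 70 ksi.
L_w = 2 × 7 = 14 in; section modulus (unit throat) S = 2 × L²/6 = 16.33 in².
Direct shear f_v = P/L_w = 35.7/14 = 2.55 kip/in.
Moment M = P × e = 35.7 × 4 = 142.8 kip·in; bending f_b = M/S = 8.743 kip/in.
f_max = √(f_v² + f_b²) = √(2.55² + 8.743²) = 9.107 kip/in.
φr_n = 0.75 × 0.6 × 70 × (0.707 × 0.5) = 11.14 kip/in → adequate.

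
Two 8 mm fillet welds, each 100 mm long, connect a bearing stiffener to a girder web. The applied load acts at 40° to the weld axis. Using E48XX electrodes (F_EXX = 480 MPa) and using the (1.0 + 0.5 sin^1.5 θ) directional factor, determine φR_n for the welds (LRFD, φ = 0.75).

φR_n ≈ 307 kN

t_e = 0.707 × 8 = 5.656 mm; A_we = 5.656 × 200 = 1131 mm².
Directional factor: 1.0 + 0.5 sin^1.5(40°) = 1.258.
F_nw = 0.6 × 480 × 1.258 = 362.2 MPa.
φR_n = 0.75 × 362.2 × 1131 × 10⁻³ = 307.3 kN.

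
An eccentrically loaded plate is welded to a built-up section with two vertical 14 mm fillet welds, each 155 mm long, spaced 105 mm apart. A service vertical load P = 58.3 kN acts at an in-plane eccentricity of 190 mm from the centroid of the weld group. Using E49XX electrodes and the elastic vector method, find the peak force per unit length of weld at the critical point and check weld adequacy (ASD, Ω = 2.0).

f_max ≈ 823 N/mm; adequate

E49XX → F_EXX = 490 MPa.
Total weld length L_w = 310 mm. Treat welds as unit-width lines.
Polar moment about centroid: J = 2[d³/12 + d(b/2)²] = 2[155³/12 + 155×52.5²] = 1475000 mm³.
Direct shear f_v = P/L_w = 58.3×10³ / 310 = 188.1 N/mm (vertical).
Torsion M = P·e = 58.3×10³ × 190 = 11077000 N·mm.
Critical point at (x, y) = (52.5, 77.5) from centroid. f_tx = M·y/J = 582 N/mm; f_ty = M·x/J = 394.2 N/mm.
Resultant f_max = √[f_tx² + (f_v + f_ty)²] = √[582² + (188.1 + 394.2)²] = 823.3 N/mm.
Capacity per unit length: r_n/Ω = (1/2.0) × 0.6 × 490 × (0.707 × 14) = 1455 N/mm.
823.3 ≤ 1455 → adequate.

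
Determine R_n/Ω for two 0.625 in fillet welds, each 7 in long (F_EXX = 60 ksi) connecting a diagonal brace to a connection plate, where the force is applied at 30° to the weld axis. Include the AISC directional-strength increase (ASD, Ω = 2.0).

t_e = 0.707 × 0.625 = 0.4419 in; A_we = 0.4419 × 14 = 6.186 in².
Directional factor: 1.0 + 0.5 sin^1.5(30°) = 1.177.
F_nw = 0.6 × 60 × 1.177 = 42.36 ksi.
R_n/Ω = (42.36 × 6.186) / 2.0 = 131 kips.

R_n/Ω ≈ 131 kips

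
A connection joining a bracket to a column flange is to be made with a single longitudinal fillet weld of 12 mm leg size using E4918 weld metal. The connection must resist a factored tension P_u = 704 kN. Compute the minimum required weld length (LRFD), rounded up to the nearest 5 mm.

L = 380 mm

E49XX → F_EXX = 490 MPa.
Throat t_e = 0.707 × 12 = 8.484 mm.
φr_n = 0.75 × 0.6 × 490 × 8.484 × 10⁻³ = 1.871 kN/mm.
L_req = P_u / φr_n = 704 / 1.871 = 376.3 mm total.
Round up → use L = 380 mm.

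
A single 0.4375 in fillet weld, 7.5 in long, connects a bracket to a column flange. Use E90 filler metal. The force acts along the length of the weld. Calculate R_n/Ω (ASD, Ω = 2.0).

R_n/Ω ≈ 62.6 kips

E90XX → F_EXX = 90 ksi.
Effective throat t_e = 0.707 × 0.4375 = 0.3093 in.
Total length L = 7.5 in; A_we = 0.3093 × 7.5 = 2.32 in².
F_nw = 0.6 F_EXX = 0.6 × 90 = 54 ksi.
R_n = 54 × 2.32 = 125.3 kips; R_n/Ω = 125.3/2.0 = 62.64 kips.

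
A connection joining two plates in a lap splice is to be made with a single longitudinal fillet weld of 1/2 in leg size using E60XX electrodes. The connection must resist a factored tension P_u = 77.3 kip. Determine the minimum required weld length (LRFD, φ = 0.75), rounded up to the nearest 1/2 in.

E60XX → F_EXX = 60 ksi.
Throat t_e = 0.707 × 0.5 = 0.3535 in.
φr_n = 0.75 × 0.6 × 60 × 0.3535 = 9.544 kip/in.
L_req = P_u / φr_n = 77.3 / 9.544 = 8.099 in total.
Round up → use L = 8.5 in.

L = 8.5 in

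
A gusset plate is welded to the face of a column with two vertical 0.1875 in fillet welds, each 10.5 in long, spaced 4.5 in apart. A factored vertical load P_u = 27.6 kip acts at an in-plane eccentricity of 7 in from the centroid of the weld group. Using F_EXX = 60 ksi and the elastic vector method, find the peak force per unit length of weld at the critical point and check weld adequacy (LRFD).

Total weld length L_w = 21 in. Treat welds as unit-width lines.
Polar moment about centroid: J = 2[d³/12 + d(b/2)²] = 2[10.5³/12 + 10.5×2.25²] = 299.2 in³.
Direct shear f_v = P/L_w = 27.6 / 21 = 1.314 kip/in (vertical).
Torsion M = P·e = 27.6 × 7 = 193.2 kip·in.
Critical point at (x, y) = (2.25, 5.25) from centroid. f_tx = M·y/J = 3.389 kip/in; f_ty = M·x/J = 1.453 kip/in.
Resultant f_max = √[f_tx² + (f_v + f_ty)²] = √[3.389² + (1.314 + 1.453)²] = 4.375 kip/in.
Capacity per unit length: φr_n = 0.75 × 0.6 × 60 × (0.707 × 0.1875) = 3.579 kip/in.
4.375 > 3.579 → NOT adequate.

f_max ≈ 4.38 kip/in; NOT adequate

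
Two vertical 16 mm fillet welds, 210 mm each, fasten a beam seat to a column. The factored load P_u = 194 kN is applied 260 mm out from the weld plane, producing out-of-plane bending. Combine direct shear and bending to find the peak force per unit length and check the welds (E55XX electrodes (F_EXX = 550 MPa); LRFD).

f_max ≈ 3460 N/mm; NOT adequate

L_w = 2 × 210 = 420 mm; section modulus (unit throat) S = 2 × L²/6 = 14700 mm².
Direct shear f_v = P/L_w = 194×10³/420 = 461.9 N/mm.
Moment M = P × e = 194×10³ × 260 = 50440000 N·mm; bending f_b = M/S = 3431 N/mm.
f_max = √(f_v² + f_b²) = √(461.9² + 3431²) = 3462 N/mm.
φr_n = 0.75 × 0.6 × 550 × (0.707 × 16) = 2800 N/mm → NOT adequate.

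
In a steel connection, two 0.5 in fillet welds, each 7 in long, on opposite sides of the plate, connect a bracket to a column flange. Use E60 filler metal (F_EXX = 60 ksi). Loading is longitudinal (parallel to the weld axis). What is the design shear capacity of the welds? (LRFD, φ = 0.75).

φR_n ≈ 134 kip

Effective throat t_e = 0.707 × 0.5 = 0.3535 in.
Total length L = 14 in; A_we = 0.3535 × 14 = 4.949 in².
F_nw = 0.6 F_EXX = 0.6 × 60 = 36 ksi.
φR_n = 0.75 × 36 × 4.949 = 133.6 kip.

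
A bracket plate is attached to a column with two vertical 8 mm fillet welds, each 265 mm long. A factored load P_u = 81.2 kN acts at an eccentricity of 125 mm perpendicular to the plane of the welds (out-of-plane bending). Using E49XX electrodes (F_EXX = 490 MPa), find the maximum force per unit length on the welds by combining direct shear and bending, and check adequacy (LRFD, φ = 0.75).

L_w = 2 × 265 = 530 mm; section modulus (unit throat) S = 2 × L²/6 = 23410 mm².
Direct shear f_v = P/L_w = 81.2×10³/530 = 153.2 N/mm.
Moment M = P × e = 81.2×10³ × 125 = 10150000 N·mm; bending f_b = M/S = 433.6 N/mm.
f_max = √(f_v² + f_b²) = √(153.2² + 433.6²) = 459.9 N/mm.
φr_n = 0.75 × 0.6 × 490 × (0.707 × 8) = 1247 N/mm → adequate.

f_max ≈ 460 N/mm; adequate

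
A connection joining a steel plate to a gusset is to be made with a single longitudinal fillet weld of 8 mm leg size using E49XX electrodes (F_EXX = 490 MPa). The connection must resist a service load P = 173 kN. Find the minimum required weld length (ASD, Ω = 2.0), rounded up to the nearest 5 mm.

Throat t_e = 0.707 × 8 = 5.656 mm.
r_n/Ω = (0.6 × 490 × 5.656) / 2.0 = 831.4 N/mm = 0.8314 kN/mm.
L_req = P / (r_n/Ω) = 173 / 0.8314 = 208.1 mm total.
Round up → use L = 210 mm.

L = 210 mm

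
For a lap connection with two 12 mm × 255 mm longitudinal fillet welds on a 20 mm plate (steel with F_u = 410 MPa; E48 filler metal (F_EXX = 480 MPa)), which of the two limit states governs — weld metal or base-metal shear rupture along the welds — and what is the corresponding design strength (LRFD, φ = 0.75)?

t_e = 0.707 × 12 = 8.484 mm; L = 510 mm.
Weld metal: φR_n = 0.75 × 0.6 × 480 × 8.484 × 510 × 10⁻³ = 934.6 kN.
Base metal (shear rupture): φR_n = 0.75 × 0.6 × 410 × 20 × 510 × 10⁻³ = 1882 kN.
Governing: weld metal.

φR_n ≈ 935 kN (weld metal governs)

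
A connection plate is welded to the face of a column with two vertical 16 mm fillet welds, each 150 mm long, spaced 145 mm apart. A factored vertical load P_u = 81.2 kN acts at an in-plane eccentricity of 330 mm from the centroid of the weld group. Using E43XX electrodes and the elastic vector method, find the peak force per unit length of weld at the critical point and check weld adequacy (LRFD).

E43XX → F_EXX = 430 MPa.
Total weld length L_w = 300 mm. Treat welds as unit-width lines.
Polar moment about centroid: J = 2[d³/12 + d(b/2)²] = 2[150³/12 + 150×72.5²] = 2139000 mm³.
Direct shear f_v = P/L_w = 81.2×10³ / 300 = 270.7 N/mm (vertical).
Torsion M = P·e = 81.2×10³ × 330 = 26796000 N·mm.
Critical point at (x, y) = (72.5, 75) from centroid. f_tx = M·y/J = 939.4 N/mm; f_ty = M·x/J = 908.1 N/mm.
Resultant f_max = √[f_tx² + (f_v + f_ty)²] = √[939.4² + (270.7 + 908.1)²] = 1507 N/mm.
Capacity per unit length: φr_n = 0.75 × 0.6 × 430 × (0.707 × 16) = 2189 N/mm.
1507 ≤ 2189 → adequate.

f_max ≈ 1510 N/mm; adequate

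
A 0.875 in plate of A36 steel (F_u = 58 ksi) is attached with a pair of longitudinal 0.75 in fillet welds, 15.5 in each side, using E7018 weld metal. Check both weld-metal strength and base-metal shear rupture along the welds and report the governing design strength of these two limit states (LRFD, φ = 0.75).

φR_n ≈ 518 kip (weld metal governs)

E70XX → F_EXX = 70 ksi.
t_e = 0.707 × 0.75 = 0.5302 in; L = 31 in.
Weld metal: φR_n = 0.75 × 0.6 × 70 × 0.5302 × 31 = 517.8 kip.
Base metal (shear rupture): φR_n = 0.75 × 0.6 × 58 × 0.875 × 31 = 708 kip.
Governing: weld metal.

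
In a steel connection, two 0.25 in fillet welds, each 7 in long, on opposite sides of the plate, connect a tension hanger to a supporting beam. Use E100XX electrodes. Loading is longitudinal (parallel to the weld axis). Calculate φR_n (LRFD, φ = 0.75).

E100XX → F_EXX = 100 ksi.
Effective throat t_e = 0.707 × 0.25 = 0.1767 in.
Total length L = 14 in; A_we = 0.1767 × 14 = 2.474 in².
F_nw = 0.6 F_EXX = 0.6 × 100 = 60 ksi.
φR_n = 0.75 × 60 × 2.474 = 111.4 kips.

φR_n ≈ 111 kips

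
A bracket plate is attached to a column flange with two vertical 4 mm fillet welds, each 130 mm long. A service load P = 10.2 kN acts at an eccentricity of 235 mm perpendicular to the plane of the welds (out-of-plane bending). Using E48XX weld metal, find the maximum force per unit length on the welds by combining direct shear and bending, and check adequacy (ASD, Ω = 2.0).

f_max ≈ 427 N/mm; NOT adequate

E48XX → F_EXX = 480 MPa.
L_w = 2 × 130 = 260 mm; section modulus (unit throat) S = 2 × L²/6 = 5633 mm².
Direct shear f_v = P/L_w = 10.2×10³/260 = 39.23 N/mm.
Moment M = P × e = 10.2×10³ × 235 = 2397000 N·mm; bending f_b = M/S = 425.5 N/mm.
f_max = √(f_v² + f_b²) = √(39.23² + 425.5²) = 427.3 N/mm.
r_n/Ω = (1/2.0) × 0.6 × 480 × (0.707 × 4) = 407.2 N/mm → NOT adequate.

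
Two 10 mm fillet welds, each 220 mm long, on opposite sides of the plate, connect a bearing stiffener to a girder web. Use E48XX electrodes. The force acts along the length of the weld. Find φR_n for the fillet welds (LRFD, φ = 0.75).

E48XX → F_EXX = 480 MPa.
Effective throat t_e = 0.707 × 10 = 7.07 mm.
Total length L = 440 mm; A_we = 7.07 × 440 = 3111 mm².
F_nw = 0.6 F_EXX = 0.6 × 480 = 288 MPa.
φR_n = 0.75 × 288 × 3111 × 10⁻³ = 671.9 kN.

φR_n ≈ 672 kN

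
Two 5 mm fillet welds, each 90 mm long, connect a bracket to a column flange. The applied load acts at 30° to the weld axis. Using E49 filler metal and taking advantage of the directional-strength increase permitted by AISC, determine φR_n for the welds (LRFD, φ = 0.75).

φR_n ≈ 165 kN

E49XX → F_EXX = 490 MPa.
t_e = 0.707 × 5 = 3.535 mm; A_we = 3.535 × 180 = 636.3 mm².
Directional factor: 1.0 + 0.5 sin^1.5(30°) = 1.177.
F_nw = 0.6 × 490 × 1.177 = 346 MPa.
φR_n = 0.75 × 346 × 636.3 × 10⁻³ = 165.1 kN.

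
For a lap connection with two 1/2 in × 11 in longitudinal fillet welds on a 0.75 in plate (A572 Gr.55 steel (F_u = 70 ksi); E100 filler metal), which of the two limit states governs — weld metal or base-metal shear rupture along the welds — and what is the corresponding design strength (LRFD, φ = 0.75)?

E100XX → F_EXX = 100 ksi.
t_e = 0.707 × 0.5 = 0.3535 in; L = 22 in.
Weld metal: φR_n = 0.75 × 0.6 × 100 × 0.3535 × 22 = 350 kip.
Base metal (shear rupture): φR_n = 0.75 × 0.6 × 70 × 0.75 × 22 = 519.8 kip.
Governing: weld metal.

φR_n ≈ 350 kip (weld metal governs)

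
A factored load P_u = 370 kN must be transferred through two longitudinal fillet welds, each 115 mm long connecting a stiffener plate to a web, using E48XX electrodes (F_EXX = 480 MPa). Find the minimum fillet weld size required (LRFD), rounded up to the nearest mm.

Total weld length L = 230 mm.
Required throat t_e = P_u / (φ × 0.6 F_EXX × L) = 370 / (0.75 × 0.6 × 480 × 230 × 10⁻³) = 7.448 mm.
Required leg w = t_e / 0.707 = 10.53 mm → use 11 mm.

w = 11 mm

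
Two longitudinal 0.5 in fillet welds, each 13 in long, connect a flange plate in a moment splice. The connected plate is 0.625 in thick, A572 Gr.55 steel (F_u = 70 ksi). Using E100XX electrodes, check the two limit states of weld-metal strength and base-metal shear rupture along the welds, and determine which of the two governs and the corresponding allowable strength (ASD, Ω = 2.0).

E100XX → F_EXX = 100 ksi.
t_e = 0.707 × 0.5 = 0.3535 in; L = 26 in.
Weld metal: R_n/Ω = (1/2.0) × 0.6 × 100 × 0.3535 × 26 = 275.7 kips.
Base metal (shear rupture): R_n/Ω = (1/2.0) × 0.6 × 70 × 0.625 × 26 = 341.2 kips.
Governing: weld metal.

R_n/Ω ≈ 276 kips (weld metal governs)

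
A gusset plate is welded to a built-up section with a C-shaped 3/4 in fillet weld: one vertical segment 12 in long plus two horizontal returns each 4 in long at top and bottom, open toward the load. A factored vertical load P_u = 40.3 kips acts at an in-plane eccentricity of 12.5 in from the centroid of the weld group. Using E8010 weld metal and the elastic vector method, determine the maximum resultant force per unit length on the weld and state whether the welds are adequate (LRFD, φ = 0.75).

f_max ≈ 8.55 kip/in; adequate

E80XX → F_EXX = 80 ksi.
Total weld length L_w = 20 in. Treat welds as unit-width lines.
Centroid: x̄ = 2×4×2 / 20 = 0.8 in from the vertical weld.
Polar moment about centroid: J = I_x + I_y = [12³/12 + 2×4×6²] + [12×0.8² + 2(4³/12 + 4×1.2²)] = 461.9 in³.
Direct shear f_v = P/L_w = 40.3 / 20 = 2.015 kip/in (vertical).
Torsion M = P·e = 40.3 × 12.5 = 503.75 kip·in.
Critical point at (x, y) = (3.2, 6) from centroid. f_tx = M·y/J = 6.544 kip/in; f_ty = M·x/J = 3.49 kip/in.
Resultant f_max = √[f_tx² + (f_v + f_ty)²] = √[6.544² + (2.015 + 3.49)²] = 8.552 kip/in.
Capacity per unit length: φr_n = 0.75 × 0.6 × 80 × (0.707 × 0.75) = 19.09 kip/in.
8.552 ≤ 19.09 → adequate.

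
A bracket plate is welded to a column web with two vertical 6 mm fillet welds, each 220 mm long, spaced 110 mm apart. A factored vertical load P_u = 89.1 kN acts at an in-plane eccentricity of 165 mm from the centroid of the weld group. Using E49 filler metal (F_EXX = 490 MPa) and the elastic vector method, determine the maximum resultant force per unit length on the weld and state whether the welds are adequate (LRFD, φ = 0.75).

f_max ≈ 697 N/mm; adequate

Total weld length L_w = 440 mm. Treat welds as unit-width lines.
Polar moment about centroid: J = 2[d³/12 + d(b/2)²] = 2[220³/12 + 220×55²] = 3106000 mm³.
Direct shear f_v = P/L_w = 89.1×10³ / 440 = 202.5 N/mm (vertical).
Torsion M = P·e = 89.1×10³ × 165 = 14702000 N·mm.
Critical point at (x, y) = (55, 110) from centroid. f_tx = M·y/J = 520.7 N/mm; f_ty = M·x/J = 260.4 N/mm.
Resultant f_max = √[f_tx² + (f_v + f_ty)²] = √[520.7² + (202.5 + 260.4)²] = 696.7 N/mm.
Capacity per unit length: φr_n = 0.75 × 0.6 × 490 × (0.707 × 6) = 935.4 N/mm.
696.7 ≤ 935.4 → adequate.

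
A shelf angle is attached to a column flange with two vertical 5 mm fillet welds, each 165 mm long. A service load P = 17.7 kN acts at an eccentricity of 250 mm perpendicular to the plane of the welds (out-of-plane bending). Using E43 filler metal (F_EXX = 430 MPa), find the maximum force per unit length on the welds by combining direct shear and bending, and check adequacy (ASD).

f_max ≈ 491 N/mm; NOT adequate

L_w = 2 × 165 = 330 mm; section modulus (unit throat) S = 2 × L²/6 = 9075 mm².
Direct shear f_v = P/L_w = 17.7×10³/330 = 53.64 N/mm.
Moment M = P × e = 17.7×10³ × 250 = 4425000 N·mm; bending f_b = M/S = 487.6 N/mm.
f_max = √(f_v² + f_b²) = √(53.64² + 487.6²) = 490.5 N/mm.
r_n/Ω = (1/2.0) × 0.6 × 430 × (0.707 × 5) = 456 N/mm → NOT adequate.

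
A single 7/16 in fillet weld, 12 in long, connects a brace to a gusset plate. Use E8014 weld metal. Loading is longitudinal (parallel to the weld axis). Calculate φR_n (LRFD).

φR_n ≈ 134 kip

E80XX → F_EXX = 80 ksi.
Effective throat t_e = 0.707 × 0.4375 = 0.3093 in.
Total length L = 12 in; A_we = 0.3093 × 12 = 3.712 in².
F_nw = 0.6 F_EXX = 0.6 × 80 = 48 ksi.
φR_n = 0.75 × 48 × 3.712 = 133.6 kip.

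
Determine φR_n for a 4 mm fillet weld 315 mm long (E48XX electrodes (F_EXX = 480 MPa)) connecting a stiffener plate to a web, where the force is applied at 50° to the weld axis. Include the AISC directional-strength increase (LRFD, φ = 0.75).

φR_n ≈ 257 kN

t_e = 0.707 × 4 = 2.828 mm; A_we = 2.828 × 315 = 890.8 mm².
Directional factor: 1.0 + 0.5 sin^1.5(50°) = 1.335.
F_nw = 0.6 × 480 × 1.335 = 384.5 MPa.
φR_n = 0.75 × 384.5 × 890.8 × 10⁻³ = 256.9 kN.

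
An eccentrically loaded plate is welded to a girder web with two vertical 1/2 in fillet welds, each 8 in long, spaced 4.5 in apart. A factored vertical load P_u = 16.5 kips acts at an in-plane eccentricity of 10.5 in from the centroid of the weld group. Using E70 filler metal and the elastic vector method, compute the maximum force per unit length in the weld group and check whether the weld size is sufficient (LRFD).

f_max ≈ 5.36 kip/in; adequate

E70XX → F_EXX = 70 ksi.
Total weld length L_w = 16 in. Treat welds as unit-width lines.
Polar moment about centroid: J = 2[d³/12 + d(b/2)²] = 2[8³/12 + 8×2.25²] = 166.3 in³.
Direct shear f_v = P/L_w = 16.5 / 16 = 1.031 kip/in (vertical).
Torsion M = P·e = 16.5 × 10.5 = 173.25 kip·in.
Critical point at (x, y) = (2.25, 4) from centroid. f_tx = M·y/J = 4.166 kip/in; f_ty = M·x/J = 2.344 kip/in.
Resultant f_max = √[f_tx² + (f_v + f_ty)²] = √[4.166² + (1.031 + 2.344)²] = 5.362 kip/in.
Capacity per unit length: φr_n = 0.75 × 0.6 × 70 × (0.707 × 0.5) = 11.14 kip/in.
5.362 ≤ 11.14 → adequate.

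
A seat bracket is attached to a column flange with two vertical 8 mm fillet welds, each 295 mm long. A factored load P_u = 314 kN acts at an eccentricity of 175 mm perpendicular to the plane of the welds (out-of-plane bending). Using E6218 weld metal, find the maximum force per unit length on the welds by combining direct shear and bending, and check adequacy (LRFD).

E62XX → F_EXX = 620 MPa.
L_w = 2 × 295 = 590 mm; section modulus (unit throat) S = 2 × L²/6 = 29010 mm².
Direct shear f_v = P/L_w = 314×10³/590 = 532.2 N/mm.
Moment M = P × e = 314×10³ × 175 = 54950000 N·mm; bending f_b = M/S = 1894 N/mm.
f_max = √(f_v² + f_b²) = √(532.2² + 1894²) = 1968 N/mm.
φr_n = 0.75 × 0.6 × 620 × (0.707 × 8) = 1578 N/mm → NOT adequate.

f_max ≈ 1970 N/mm; NOT adequate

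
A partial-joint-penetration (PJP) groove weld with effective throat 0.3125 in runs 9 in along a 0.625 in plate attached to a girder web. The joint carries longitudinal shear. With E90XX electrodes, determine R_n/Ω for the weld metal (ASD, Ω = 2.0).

R_n/Ω ≈ 75.9 kips

E90XX → F_EXX = 90 ksi.
Effective throat (given) t_e = 0.3125 in.
A_we = 0.3125 × 9 = 2.812 in².
F_nw = 0.6 F_EXX = 54 ksi.
R_n/Ω = (54 × 2.812) / 2.0 = 75.94 kips.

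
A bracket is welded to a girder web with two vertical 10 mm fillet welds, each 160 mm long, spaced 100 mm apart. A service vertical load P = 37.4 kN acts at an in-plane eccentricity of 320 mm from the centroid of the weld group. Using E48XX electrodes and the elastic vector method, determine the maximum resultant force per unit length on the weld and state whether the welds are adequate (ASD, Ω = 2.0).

f_max ≈ 829 N/mm; adequate

E48XX → F_EXX = 480 MPa.
Total weld length L_w = 320 mm. Treat welds as unit-width lines.
Polar moment about centroid: J = 2[d³/12 + d(b/2)²] = 2[160³/12 + 160×50²] = 1483000 mm³.
Direct shear f_v = P/L_w = 37.4×10³ / 320 = 116.9 N/mm (vertical).
Torsion M = P·e = 37.4×10³ × 320 = 11968000 N·mm.
Critical point at (x, y) = (50, 80) from centroid. f_tx = M·y/J = 645.8 N/mm; f_ty = M·x/J = 403.6 N/mm.
Resultant f_max = √[f_tx² + (f_v + f_ty)²] = √[645.8² + (116.9 + 403.6)²] = 829.4 N/mm.
Capacity per unit length: r_n/Ω = (1/2.0) × 0.6 × 480 × (0.707 × 10) = 1018 N/mm.
829.4 ≤ 1018 → adequate.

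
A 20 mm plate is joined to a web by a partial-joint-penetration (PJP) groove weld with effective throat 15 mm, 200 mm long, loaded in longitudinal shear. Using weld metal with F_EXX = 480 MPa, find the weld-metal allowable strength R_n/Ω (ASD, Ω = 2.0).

Effective throat (given) t_e = 15 mm.
A_we = 15 × 200 = 3000 mm².
F_nw = 0.6 F_EXX = 288 MPa.
R_n/Ω = (288 × 3000) / 2.0 × 10⁻³ = 432 kN.

R_n/Ω ≈ 432 kN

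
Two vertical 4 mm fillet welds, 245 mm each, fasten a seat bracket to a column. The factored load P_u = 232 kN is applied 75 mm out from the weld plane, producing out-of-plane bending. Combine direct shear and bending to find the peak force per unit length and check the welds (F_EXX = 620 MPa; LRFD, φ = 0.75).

L_w = 2 × 245 = 490 mm; section modulus (unit throat) S = 2 × L²/6 = 20010 mm².
Direct shear f_v = P/L_w = 232×10³/490 = 473.5 N/mm.
Moment M = P × e = 232×10³ × 75 = 17400000 N·mm; bending f_b = M/S = 869.6 N/mm.
f_max = √(f_v² + f_b²) = √(473.5² + 869.6²) = 990.2 N/mm.
φr_n = 0.75 × 0.6 × 620 × (0.707 × 4) = 789 N/mm → NOT adequate.

f_max ≈ 990 N/mm; NOT adequate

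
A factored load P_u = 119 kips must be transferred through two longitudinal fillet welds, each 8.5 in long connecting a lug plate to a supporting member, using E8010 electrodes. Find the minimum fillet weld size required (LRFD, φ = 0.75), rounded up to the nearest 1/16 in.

E80XX → F_EXX = 80 ksi.
Total weld length L = 17 in.
Required throat t_e = P_u / (φ × 0.6 F_EXX × L) = 119 / (0.75 × 0.6 × 80 × 17) = 0.1944 in.
Required leg w = t_e / 0.707 = 0.275 in → use 5/16 in.

w = 5/16 in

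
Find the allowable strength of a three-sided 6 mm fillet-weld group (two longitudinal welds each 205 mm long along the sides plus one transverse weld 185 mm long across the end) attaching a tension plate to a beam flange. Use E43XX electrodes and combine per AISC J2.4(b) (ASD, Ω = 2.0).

R_n/Ω ≈ 343 kN

E43XX → F_EXX = 430 MPa.
t_e = 0.707 × 6 = 4.242 mm.
R_nwl = 0.6 × 430 × 4.242 × 410 × 10⁻³ = 448.7 kN (longitudinal, 2 welds).
R_nwt = 0.6 × 430 × 4.242 × 185 × 10⁻³ = 202.5 kN (transverse, base value).
(i) R_nwl + R_nwt = 651.2 kN; (ii) 0.85 R_nwl + 1.5 R_nwt = 685.1 kN.
R_n = max = 685.1 kN [governs: (ii)]; R_n/Ω = 342.6 kN.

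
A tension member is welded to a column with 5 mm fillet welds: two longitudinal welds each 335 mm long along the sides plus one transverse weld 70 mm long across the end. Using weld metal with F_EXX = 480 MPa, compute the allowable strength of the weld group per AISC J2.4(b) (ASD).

t_e = 0.707 × 5 = 3.535 mm.
R_nwl = 0.6 × 480 × 3.535 × 670 × 10⁻³ = 682.1 kN (longitudinal, 2 welds).
R_nwt = 0.6 × 480 × 3.535 × 70 × 10⁻³ = 71.27 kN (transverse, base value).
(i) R_nwl + R_nwt = 753.4 kN; (ii) 0.85 R_nwl + 1.5 R_nwt = 686.7 kN.
R_n = max = 753.4 kN [governs: (i)]; R_n/Ω = 376.7 kN.

R_n/Ω ≈ 377 kN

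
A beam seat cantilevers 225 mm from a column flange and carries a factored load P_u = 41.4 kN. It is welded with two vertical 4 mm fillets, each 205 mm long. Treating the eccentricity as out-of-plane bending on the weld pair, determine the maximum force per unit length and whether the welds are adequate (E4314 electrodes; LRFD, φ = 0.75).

f_max ≈ 673 N/mm; NOT adequate

E43XX → F_EXX = 430 MPa.
L_w = 2 × 205 = 410 mm; section modulus (unit throat) S = 2 × L²/6 = 14010 mm².
Direct shear f_v = P/L_w = 41.4×10³/410 = 101 N/mm.
Moment M = P × e = 41.4×10³ × 225 = 9315000 N·mm; bending f_b = M/S = 665 N/mm.
f_max = √(f_v² + f_b²) = √(101² + 665²) = 672.6 N/mm.
φr_n = 0.75 × 0.6 × 430 × (0.707 × 4) = 547.2 N/mm → NOT adequate.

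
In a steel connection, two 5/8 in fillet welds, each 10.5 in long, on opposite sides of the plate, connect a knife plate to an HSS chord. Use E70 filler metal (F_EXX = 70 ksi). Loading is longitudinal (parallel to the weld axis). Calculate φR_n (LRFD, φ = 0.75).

Effective throat t_e = 0.707 × 0.625 = 0.4419 in.
Total length L = 21 in; A_we = 0.4419 × 21 = 9.279 in².
F_nw = 0.6 F_EXX = 0.6 × 70 = 42 ksi.
φR_n = 0.75 × 42 × 9.279 = 292.3 kip.

φR_n ≈ 292 kip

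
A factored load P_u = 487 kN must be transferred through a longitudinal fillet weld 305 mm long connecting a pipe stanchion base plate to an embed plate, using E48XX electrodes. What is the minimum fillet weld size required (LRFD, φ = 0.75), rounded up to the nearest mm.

E48XX → F_EXX = 480 MPa.
Total weld length L = 305 mm.
Required throat t_e = P_u / (φ × 0.6 F_EXX × L) = 487 / (0.75 × 0.6 × 480 × 305 × 10⁻³) = 7.392 mm.
Required leg w = t_e / 0.707 = 10.46 mm → use 11 mm.

w = 11 mm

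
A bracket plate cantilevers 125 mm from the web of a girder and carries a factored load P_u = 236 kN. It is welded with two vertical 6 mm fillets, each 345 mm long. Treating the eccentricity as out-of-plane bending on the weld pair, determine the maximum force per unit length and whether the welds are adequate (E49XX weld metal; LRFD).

E49XX → F_EXX = 490 MPa.
L_w = 2 × 345 = 690 mm; section modulus (unit throat) S = 2 × L²/6 = 39680 mm².
Direct shear f_v = P/L_w = 236×10³/690 = 342 N/mm.
Moment M = P × e = 236×10³ × 125 = 29500000 N·mm; bending f_b = M/S = 743.5 N/mm.
f_max = √(f_v² + f_b²) = √(342² + 743.5²) = 818.4 N/mm.
φr_n = 0.75 × 0.6 × 490 × (0.707 × 6) = 935.4 N/mm → adequate.

f_max ≈ 818 N/mm; adequate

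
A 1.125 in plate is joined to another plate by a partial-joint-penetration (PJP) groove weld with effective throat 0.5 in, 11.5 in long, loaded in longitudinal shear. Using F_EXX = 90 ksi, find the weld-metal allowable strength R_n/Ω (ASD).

Effective throat (given) t_e = 0.5 in.
A_we = 0.5 × 11.5 = 5.75 in².
F_nw = 0.6 F_EXX = 54 ksi.
R_n/Ω = (54 × 5.75) / 2.0 = 155.2 kip.

R_n/Ω ≈ 155 kip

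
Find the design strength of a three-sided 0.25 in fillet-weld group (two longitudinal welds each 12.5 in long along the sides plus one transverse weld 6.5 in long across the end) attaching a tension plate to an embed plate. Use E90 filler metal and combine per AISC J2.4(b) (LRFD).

φR_n ≈ 225 kip

E90XX → F_EXX = 90 ksi.
t_e = 0.707 × 0.25 = 0.1767 in.
R_nwl = 0.6 × 90 × 0.1767 × 25 = 238.6 kip (longitudinal, 2 welds).
R_nwt = 0.6 × 90 × 0.1767 × 6.5 = 62.04 kip (transverse, base value).
(i) R_nwl + R_nwt = 300.7 kip; (ii) 0.85 R_nwl + 1.5 R_nwt = 295.9 kip.
R_n = max = 300.7 kip [governs: (i)]; φR_n = 225.5 kip.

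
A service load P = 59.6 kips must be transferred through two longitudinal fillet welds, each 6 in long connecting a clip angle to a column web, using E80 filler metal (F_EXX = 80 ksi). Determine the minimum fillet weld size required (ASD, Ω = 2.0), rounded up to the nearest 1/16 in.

w = 5/16 in

Total weld length L = 12 in.
Required throat t_e = P × Ω / (0.6 F_EXX × L) = 59.6 × 2.0 / (0.6 × 80 × 12) = 0.2069 in.
Required leg w = t_e / 0.707 = 0.2927 in → use 5/16 in.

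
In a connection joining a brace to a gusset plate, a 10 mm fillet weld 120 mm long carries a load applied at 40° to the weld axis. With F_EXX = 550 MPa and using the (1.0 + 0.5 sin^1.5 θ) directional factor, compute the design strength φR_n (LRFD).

φR_n ≈ 264 kN

t_e = 0.707 × 10 = 7.07 mm; A_we = 7.07 × 120 = 848.4 mm².
Directional factor: 1.0 + 0.5 sin^1.5(40°) = 1.258.
F_nw = 0.6 × 550 × 1.258 = 415 MPa.
φR_n = 0.75 × 415 × 848.4 × 10⁻³ = 264.1 kN.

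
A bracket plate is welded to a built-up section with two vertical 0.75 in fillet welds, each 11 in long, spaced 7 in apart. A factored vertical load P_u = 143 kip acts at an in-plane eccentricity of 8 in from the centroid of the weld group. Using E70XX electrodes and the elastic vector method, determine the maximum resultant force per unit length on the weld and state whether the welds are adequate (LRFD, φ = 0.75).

E70XX → F_EXX = 70 ksi.
Total weld length L_w = 22 in. Treat welds as unit-width lines.
Polar moment about centroid: J = 2[d³/12 + d(b/2)²] = 2[11³/12 + 11×3.5²] = 491.3 in³.
Direct shear f_v = P/L_w = 143 / 22 = 6.5 kip/in (vertical).
Torsion M = P·e = 143 × 8 = 1144 kip·in.
Critical point at (x, y) = (3.5, 5.5) from centroid. f_tx = M·y/J = 12.81 kip/in; f_ty = M·x/J = 8.149 kip/in.
Resultant f_max = √[f_tx² + (f_v + f_ty)²] = √[12.81² + (6.5 + 8.149)²] = 19.46 kip/in.
Capacity per unit length: φr_n = 0.75 × 0.6 × 70 × (0.707 × 0.75) = 16.7 kip/in.
19.46 > 16.7 → NOT adequate.

f_max ≈ 19.5 kip/in; NOT adequate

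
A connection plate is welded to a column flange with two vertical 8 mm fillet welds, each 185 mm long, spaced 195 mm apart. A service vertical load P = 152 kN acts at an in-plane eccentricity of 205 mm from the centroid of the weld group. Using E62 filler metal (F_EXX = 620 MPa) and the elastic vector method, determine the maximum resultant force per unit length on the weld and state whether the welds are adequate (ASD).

f_max ≈ 1250 N/mm; NOT adequate

Total weld length L_w = 370 mm. Treat welds as unit-width lines.
Polar moment about centroid: J = 2[d³/12 + d(b/2)²] = 2[185³/12 + 185×97.5²] = 4573000 mm³.
Direct shear f_v = P/L_w = 152×10³ / 370 = 410.8 N/mm (vertical).
Torsion M = P·e = 152×10³ × 205 = 31160000 N·mm.
Critical point at (x, y) = (97.5, 92.5) from centroid. f_tx = M·y/J = 630.3 N/mm; f_ty = M·x/J = 664.4 N/mm.
Resultant f_max = √[f_tx² + (f_v + f_ty)²] = √[630.3² + (410.8 + 664.4)²] = 1246 N/mm.
Capacity per unit length: r_n/Ω = (1/2.0) × 0.6 × 620 × (0.707 × 8) = 1052 N/mm.
1246 > 1052 → NOT adequate.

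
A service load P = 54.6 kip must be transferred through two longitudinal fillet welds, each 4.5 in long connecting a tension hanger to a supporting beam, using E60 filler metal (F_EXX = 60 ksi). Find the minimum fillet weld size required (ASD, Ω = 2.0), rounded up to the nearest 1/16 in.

w = 1/2 in

Total weld length L = 9 in.
Required throat t_e = P × Ω / (0.6 F_EXX × L) = 54.6 × 2.0 / (0.6 × 60 × 9) = 0.337 in.
Required leg w = t_e / 0.707 = 0.4767 in → use 1/2 in.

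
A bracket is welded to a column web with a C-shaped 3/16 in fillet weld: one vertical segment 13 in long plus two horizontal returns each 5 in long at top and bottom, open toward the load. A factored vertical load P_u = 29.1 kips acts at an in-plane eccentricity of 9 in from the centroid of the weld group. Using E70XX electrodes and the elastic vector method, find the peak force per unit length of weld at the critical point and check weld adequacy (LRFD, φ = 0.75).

f_max ≈ 3.81 kip/in; adequate

E70XX → F_EXX = 70 ksi.
Total weld length L_w = 23 in. Treat welds as unit-width lines.
Centroid: x̄ = 2×5×2.5 / 23 = 1.087 in from the vertical weld.
Polar moment about centroid: J = I_x + I_y = [13³/12 + 2×5×6.5²] + [13×1.087² + 2(5³/12 + 5×1.413²)] = 661.7 in³.
Direct shear f_v = P/L_w = 29.1 / 23 = 1.265 kip/in (vertical).
Torsion M = P·e = 29.1 × 9 = 261.9 kip·in.
Critical point at (x, y) = (3.913, 6.5) from centroid. f_tx = M·y/J = 2.573 kip/in; f_ty = M·x/J = 1.549 kip/in.
Resultant f_max = √[f_tx² + (f_v + f_ty)²] = √[2.573² + (1.265 + 1.549)²] = 3.813 kip/in.
Capacity per unit length: φr_n = 0.75 × 0.6 × 70 × (0.707 × 0.1875) = 4.176 kip/in.
3.813 ≤ 4.176 → adequate.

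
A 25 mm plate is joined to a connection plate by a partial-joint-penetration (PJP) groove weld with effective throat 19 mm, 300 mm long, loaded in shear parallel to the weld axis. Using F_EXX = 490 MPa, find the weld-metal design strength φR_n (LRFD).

φR_n ≈ 1260 kN

Effective throat (given) t_e = 19 mm.
A_we = 19 × 300 = 5700 mm².
F_nw = 0.6 F_EXX = 294 MPa.
φR_n = 0.75 × 294 × 5700 × 10⁻³ = 1257 kN.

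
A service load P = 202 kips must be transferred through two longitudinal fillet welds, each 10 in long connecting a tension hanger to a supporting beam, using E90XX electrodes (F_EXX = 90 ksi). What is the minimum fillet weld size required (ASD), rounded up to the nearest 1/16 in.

w = 9/16 in

Total weld length L = 20 in.
Required throat t_e = P × Ω / (0.6 F_EXX × L) = 202 × 2.0 / (0.6 × 90 × 20) = 0.3741 in.
Required leg w = t_e / 0.707 = 0.5291 in → use 9/16 in.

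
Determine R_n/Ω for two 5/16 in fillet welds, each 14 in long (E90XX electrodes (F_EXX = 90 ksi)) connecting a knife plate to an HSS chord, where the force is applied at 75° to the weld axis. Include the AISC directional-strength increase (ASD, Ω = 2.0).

R_n/Ω ≈ 246 kips

t_e = 0.707 × 0.3125 = 0.2209 in; A_we = 0.2209 × 28 = 6.186 in².
Directional factor: 1.0 + 0.5 sin^1.5(75°) = 1.475.
F_nw = 0.6 × 90 × 1.475 = 79.63 ksi.
R_n/Ω = (79.63 × 6.186) / 2.0 = 246.3 kips.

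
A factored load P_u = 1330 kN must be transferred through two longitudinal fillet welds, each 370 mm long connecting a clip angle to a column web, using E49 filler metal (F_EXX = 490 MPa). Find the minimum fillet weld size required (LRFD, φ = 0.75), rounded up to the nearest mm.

Total weld length L = 740 mm.
Required throat t_e = P_u / (φ × 0.6 F_EXX × L) = 1330 / (0.75 × 0.6 × 490 × 740 × 10⁻³) = 8.151 mm.
Required leg w = t_e / 0.707 = 11.53 mm → use 12 mm.

w = 12 mm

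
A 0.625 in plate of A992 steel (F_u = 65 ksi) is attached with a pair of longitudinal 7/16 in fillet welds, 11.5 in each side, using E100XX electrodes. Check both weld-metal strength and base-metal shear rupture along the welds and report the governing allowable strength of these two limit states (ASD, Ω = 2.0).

E100XX → F_EXX = 100 ksi.
t_e = 0.707 × 0.4375 = 0.3093 in; L = 23 in.
Weld metal: R_n/Ω = (1/2.0) × 0.6 × 100 × 0.3093 × 23 = 213.4 kips.
Base metal (shear rupture): R_n/Ω = (1/2.0) × 0.6 × 65 × 0.625 × 23 = 280.3 kips.
Governing: weld metal.

R_n/Ω ≈ 213 kips (weld metal governs)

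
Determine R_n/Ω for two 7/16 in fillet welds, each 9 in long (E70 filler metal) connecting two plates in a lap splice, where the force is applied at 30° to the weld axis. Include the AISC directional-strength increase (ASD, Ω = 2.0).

R_n/Ω ≈ 138 kips

E70XX → F_EXX = 70 ksi.
t_e = 0.707 × 0.4375 = 0.3093 in; A_we = 0.3093 × 18 = 5.568 in².
Directional factor: 1.0 + 0.5 sin^1.5(30°) = 1.177.
F_nw = 0.6 × 70 × 1.177 = 49.42 ksi.
R_n/Ω = (49.42 × 5.568) / 2.0 = 137.6 kips.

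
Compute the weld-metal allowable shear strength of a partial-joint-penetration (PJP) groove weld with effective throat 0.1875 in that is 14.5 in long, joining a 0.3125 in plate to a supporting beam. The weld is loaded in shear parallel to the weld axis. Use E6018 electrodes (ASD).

E60XX → F_EXX = 60 ksi.
Effective throat (given) t_e = 0.1875 in.
A_we = 0.1875 × 14.5 = 2.719 in².
F_nw = 0.6 F_EXX = 36 ksi.
R_n/Ω = (36 × 2.719) / 2.0 = 48.94 kip.

R_n/Ω ≈ 48.9 kip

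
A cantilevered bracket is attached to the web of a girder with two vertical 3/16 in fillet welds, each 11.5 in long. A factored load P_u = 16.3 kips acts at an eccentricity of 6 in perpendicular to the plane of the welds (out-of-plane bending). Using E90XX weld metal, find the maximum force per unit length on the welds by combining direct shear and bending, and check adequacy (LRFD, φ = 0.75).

f_max ≈ 2.33 kip/in; adequate

E90XX → F_EXX = 90 ksi.
L_w = 2 × 11.5 = 23 in; section modulus (unit throat) S = 2 × L²/6 = 44.08 in².
Direct shear f_v = P/L_w = 16.3/23 = 0.7087 kip/in.
Moment M = P × e = 16.3 × 6 = 97.8 kip·in; bending f_b = M/S = 2.219 kip/in.
f_max = √(f_v² + f_b²) = √(0.7087² + 2.219²) = 2.329 kip/in.
φr_n = 0.75 × 0.6 × 90 × (0.707 × 0.1875) = 5.369 kip/in → adequate.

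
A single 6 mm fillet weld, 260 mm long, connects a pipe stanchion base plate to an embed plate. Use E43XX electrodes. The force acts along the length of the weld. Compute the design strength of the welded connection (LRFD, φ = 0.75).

E43XX → F_EXX = 430 MPa.
Effective throat t_e = 0.707 × 6 = 4.242 mm.
Total length L = 260 mm; A_we = 4.242 × 260 = 1103 mm².
F_nw = 0.6 F_EXX = 0.6 × 430 = 258 MPa.
φR_n = 0.75 × 258 × 1103 × 10⁻³ = 213.4 kN.

φR_n ≈ 213 kN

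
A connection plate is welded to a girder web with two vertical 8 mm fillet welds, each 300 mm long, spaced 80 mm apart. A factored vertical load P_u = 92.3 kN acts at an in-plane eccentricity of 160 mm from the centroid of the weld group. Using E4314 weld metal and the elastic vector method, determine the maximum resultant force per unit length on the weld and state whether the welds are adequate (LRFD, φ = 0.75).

f_max ≈ 483 N/mm; adequate

E43XX → F_EXX = 430 MPa.
Total weld length L_w = 600 mm. Treat welds as unit-width lines.
Polar moment about centroid: J = 2[d³/12 + d(b/2)²] = 2[300³/12 + 300×40²] = 5460000 mm³.
Direct shear f_v = P/L_w = 92.3×10³ / 600 = 153.8 N/mm (vertical).
Torsion M = P·e = 92.3×10³ × 160 = 14768000 N·mm.
Critical point at (x, y) = (40, 150) from centroid. f_tx = M·y/J = 405.7 N/mm; f_ty = M·x/J = 108.2 N/mm.
Resultant f_max = √[f_tx² + (f_v + f_ty)²] = √[405.7² + (153.8 + 108.2)²] = 483 N/mm.
Capacity per unit length: φr_n = 0.75 × 0.6 × 430 × (0.707 × 8) = 1094 N/mm.
483 ≤ 1094 → adequate.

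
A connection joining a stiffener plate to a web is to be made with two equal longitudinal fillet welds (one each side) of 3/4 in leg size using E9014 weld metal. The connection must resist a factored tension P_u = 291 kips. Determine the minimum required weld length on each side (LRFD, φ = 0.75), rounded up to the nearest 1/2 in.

L = 7 in on each side

E90XX → F_EXX = 90 ksi.
Throat t_e = 0.707 × 0.75 = 0.5302 in.
φr_n = 0.75 × 0.6 × 90 × 0.5302 = 21.48 kips/in.
L_req = P_u / φr_n = 291 / 21.48 = 13.55 in total.
Per side: 13.55 / 2 = 6.775 in.
Round up → use L = 7 in on each side.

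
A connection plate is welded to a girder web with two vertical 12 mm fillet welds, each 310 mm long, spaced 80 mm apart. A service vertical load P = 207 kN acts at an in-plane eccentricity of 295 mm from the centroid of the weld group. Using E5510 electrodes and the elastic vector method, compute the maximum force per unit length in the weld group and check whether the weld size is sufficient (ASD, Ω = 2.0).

E55XX → F_EXX = 550 MPa.
Total weld length L_w = 620 mm. Treat welds as unit-width lines.
Polar moment about centroid: J = 2[d³/12 + d(b/2)²] = 2[310³/12 + 310×40²] = 5957000 mm³.
Direct shear f_v = P/L_w = 207×10³ / 620 = 333.9 N/mm (vertical).
Torsion M = P·e = 207×10³ × 295 = 61065000 N·mm.
Critical point at (x, y) = (40, 155) from centroid. f_tx = M·y/J = 1589 N/mm; f_ty = M·x/J = 410 N/mm.
Resultant f_max = √[f_tx² + (f_v + f_ty)²] = √[1589² + (333.9 + 410)²] = 1754 N/mm.
Capacity per unit length: r_n/Ω = (1/2.0) × 0.6 × 550 × (0.707 × 12) = 1400 N/mm.
1754 > 1400 → NOT adequate.

f_max ≈ 1750 N/mm; NOT adequate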